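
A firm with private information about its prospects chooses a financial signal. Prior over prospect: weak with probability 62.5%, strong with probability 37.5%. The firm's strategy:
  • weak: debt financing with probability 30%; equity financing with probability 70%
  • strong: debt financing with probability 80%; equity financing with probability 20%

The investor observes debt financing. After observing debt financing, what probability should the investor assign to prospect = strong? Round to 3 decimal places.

0.615

P(debt financing) = 0.625·0.3 + 0.375·0.8 = 0.4875
P(strong | debt financing) = (0.375·0.8) / 0.4875 = 0.3 / 0.4875 = 0.615385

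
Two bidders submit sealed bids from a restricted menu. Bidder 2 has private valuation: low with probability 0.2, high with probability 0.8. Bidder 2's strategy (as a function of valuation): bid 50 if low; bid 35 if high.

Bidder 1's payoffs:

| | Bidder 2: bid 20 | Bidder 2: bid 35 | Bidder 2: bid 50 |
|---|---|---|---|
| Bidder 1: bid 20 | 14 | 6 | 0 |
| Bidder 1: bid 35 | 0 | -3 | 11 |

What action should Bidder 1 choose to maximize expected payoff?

E[bid 20] = 0.2·(0) + 0.8·(6) = 4.8
E[bid 35] = 0.2·(11) + 0.8·(-3) = -0.2
Best response: bid 20 (4.8 is the largest).

bid 20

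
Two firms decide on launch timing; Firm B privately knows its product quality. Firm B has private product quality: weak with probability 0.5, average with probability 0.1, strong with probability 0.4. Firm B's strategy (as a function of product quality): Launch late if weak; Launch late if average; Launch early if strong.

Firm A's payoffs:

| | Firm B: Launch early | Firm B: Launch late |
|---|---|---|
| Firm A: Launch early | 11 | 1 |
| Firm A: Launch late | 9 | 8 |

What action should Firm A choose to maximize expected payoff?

Compute Firm A's expected payoff for each action, taking the expectation over Firm B's type.
E[Launch early] = 0.5·(1) + 0.1·(1) + 0.4·(11) = 5
E[Launch late] = 0.5·(8) + 0.1·(8) + 0.4·(9) = 8.4
Best response: Launch late (8.4 is the largest).

Launch late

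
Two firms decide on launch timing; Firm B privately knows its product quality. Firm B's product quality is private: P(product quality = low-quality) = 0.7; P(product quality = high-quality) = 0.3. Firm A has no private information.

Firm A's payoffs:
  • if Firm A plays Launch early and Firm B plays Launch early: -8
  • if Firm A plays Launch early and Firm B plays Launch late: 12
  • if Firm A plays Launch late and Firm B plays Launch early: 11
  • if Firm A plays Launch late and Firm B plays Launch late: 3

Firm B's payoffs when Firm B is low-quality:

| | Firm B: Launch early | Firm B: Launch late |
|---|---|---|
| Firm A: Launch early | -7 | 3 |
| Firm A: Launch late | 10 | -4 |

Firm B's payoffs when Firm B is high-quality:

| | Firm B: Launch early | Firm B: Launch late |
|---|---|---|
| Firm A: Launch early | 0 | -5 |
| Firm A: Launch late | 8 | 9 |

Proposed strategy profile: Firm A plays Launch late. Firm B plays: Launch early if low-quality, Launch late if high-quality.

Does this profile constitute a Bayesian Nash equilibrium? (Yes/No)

Yes

A profile is a BNE iff every type of every player is best-responding given beliefs about the other side.
Firm A plays Launch late: E[Launch late] = 0.7·(11) + 0.3·(3) = 8.6; E[Launch early] = -2. Best-responding. ✓
Firm B (product quality low-quality), facing Launch late: Launch early gives 10, Launch late gives -4. Proposed Launch early is best. ✓
Firm B (product quality high-quality), facing Launch late: Launch early gives 8, Launch late gives 9. Proposed Launch late is best. ✓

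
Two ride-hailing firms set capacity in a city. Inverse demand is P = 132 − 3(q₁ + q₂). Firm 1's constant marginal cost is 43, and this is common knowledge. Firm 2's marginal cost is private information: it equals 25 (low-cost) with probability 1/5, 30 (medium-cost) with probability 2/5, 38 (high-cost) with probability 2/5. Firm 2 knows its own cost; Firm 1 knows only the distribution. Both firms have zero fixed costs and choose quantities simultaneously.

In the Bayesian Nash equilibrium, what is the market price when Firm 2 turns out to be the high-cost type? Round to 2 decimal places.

71.97

Firm 2 with cost c maximizes (132 − 3(q₁+q₂) − c)·q₂, giving q₂(c) = (132 − c − 3q₁)/6.
E[c₂] = 1/5·25 + 2/5·30 + 2/5·38 = 32.2
Firm 1's FOC against E[q₂] yields q₁ = (132 − 2·43 + E[c₂])/9 = (132 − 86 + 32.2)/9 = 8.68889.
q₂(high-cost) = 11.3222, so P = 132 − 3·(8.68889 + 11.3222) = 71.9667.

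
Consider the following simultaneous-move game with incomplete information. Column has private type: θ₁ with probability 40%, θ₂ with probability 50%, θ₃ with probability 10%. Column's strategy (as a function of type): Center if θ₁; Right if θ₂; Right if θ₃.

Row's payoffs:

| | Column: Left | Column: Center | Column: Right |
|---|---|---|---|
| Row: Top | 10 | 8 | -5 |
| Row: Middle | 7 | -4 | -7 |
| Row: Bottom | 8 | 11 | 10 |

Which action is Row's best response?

Compute Row's expected payoff for each action, taking the expectation over Column's type.
E[Top] = 0.4·(8) + 0.5·(-5) + 0.1·(-5) = 0.2
E[Middle] = 0.4·(-4) + 0.5·(-7) + 0.1·(-7) = -5.8
E[Bottom] = 0.4·(11) + 0.5·(10) + 0.1·(10) = 10.4
Best response: Bottom (10.4 is the largest).

Bottom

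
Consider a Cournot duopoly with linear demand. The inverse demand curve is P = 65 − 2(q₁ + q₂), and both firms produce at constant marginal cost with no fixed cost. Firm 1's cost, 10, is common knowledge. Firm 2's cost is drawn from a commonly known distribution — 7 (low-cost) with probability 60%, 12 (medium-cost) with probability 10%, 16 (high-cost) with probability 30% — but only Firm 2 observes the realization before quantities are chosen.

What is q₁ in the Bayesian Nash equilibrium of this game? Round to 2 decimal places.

Type-c best response for Firm 2: q₂(c) = (65 − c)/4 − q₁/2.
Firm 1 maximizes expected profit; its first-order condition is 65 − 4q₁ − 2E[q₂] − 10 = 0.
Substituting E[q₂] and solving: E[c₂] = 10.2, so q₁ = (65 − 2·10 + 10.2)/6 = 9.2.

9.20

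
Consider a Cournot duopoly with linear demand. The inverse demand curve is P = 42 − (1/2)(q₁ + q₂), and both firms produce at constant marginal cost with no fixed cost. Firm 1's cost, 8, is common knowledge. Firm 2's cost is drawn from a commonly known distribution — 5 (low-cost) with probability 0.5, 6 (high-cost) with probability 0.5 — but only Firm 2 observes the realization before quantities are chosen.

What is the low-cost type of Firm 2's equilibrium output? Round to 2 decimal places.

26.50

Type-c best response for Firm 2: q₂(c) = (42 − c) − q₁/2.
Firm 1 maximizes expected profit; its first-order condition is 42 − q₁ − (1/2)E[q₂] − 8 = 0.
Substituting E[q₂] and solving: E[c₂] = 5.5, so q₁ = (42 − 2·8 + 5.5)/(3/2) = 21.
q₂(low-cost) = (42 − 5 − (1/2)·21) = 26.5.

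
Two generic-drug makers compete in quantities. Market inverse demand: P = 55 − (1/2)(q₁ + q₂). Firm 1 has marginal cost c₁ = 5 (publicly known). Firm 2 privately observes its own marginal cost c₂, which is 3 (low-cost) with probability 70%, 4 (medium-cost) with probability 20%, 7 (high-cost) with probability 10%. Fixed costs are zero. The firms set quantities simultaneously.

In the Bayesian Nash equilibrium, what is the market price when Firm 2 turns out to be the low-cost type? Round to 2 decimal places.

20.90

Each type of Firm 2 best-responds to q₁; Firm 1 best-responds to the expected q₂ over Firm 2's types.
Firm 2 with cost c maximizes (55 − (1/2)(q₁+q₂) − c)·q₂, giving q₂(c) = (55 − c − (1/2)q₁).
E[c₂] = 0.7·3 + 0.2·4 + 0.1·7 = 3.6
Firm 1's FOC against E[q₂] yields q₁ = (55 − 2·5 + E[c₂])/(3/2) = (55 − 10 + 3.6)/(3/2) = 32.4.
q₂(low-cost) = 35.8, so P = 55 − (1/2)·(32.4 + 35.8) = 20.9.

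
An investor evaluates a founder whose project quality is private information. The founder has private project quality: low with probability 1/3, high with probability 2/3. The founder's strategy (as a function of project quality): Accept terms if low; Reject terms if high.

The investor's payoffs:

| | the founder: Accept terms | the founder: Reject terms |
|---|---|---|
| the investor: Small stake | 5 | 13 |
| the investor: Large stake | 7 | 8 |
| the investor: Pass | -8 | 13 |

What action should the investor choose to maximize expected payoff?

Small stake

E[Small stake] = 1/3·(5) + 2/3·(13) = 31/3
E[Large stake] = 1/3·(7) + 2/3·(8) = 23/3
E[Pass] = 1/3·(-8) + 2/3·(13) = 6
Best response: Small stake (31/3 is the largest).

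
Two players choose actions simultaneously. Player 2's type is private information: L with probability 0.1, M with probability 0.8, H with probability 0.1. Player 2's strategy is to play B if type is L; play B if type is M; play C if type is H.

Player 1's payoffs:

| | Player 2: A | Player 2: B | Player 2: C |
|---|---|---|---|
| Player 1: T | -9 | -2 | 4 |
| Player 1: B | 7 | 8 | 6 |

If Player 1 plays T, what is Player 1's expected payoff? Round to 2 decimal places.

Take the expectation over Player 2's type, weighting each type's action by its prior probability.
E[T] = 0.1·(-2) + 0.8·(-2) + 0.1·4 = (-0.2) + (-1.6) + 0.4 = -1.4

-1.40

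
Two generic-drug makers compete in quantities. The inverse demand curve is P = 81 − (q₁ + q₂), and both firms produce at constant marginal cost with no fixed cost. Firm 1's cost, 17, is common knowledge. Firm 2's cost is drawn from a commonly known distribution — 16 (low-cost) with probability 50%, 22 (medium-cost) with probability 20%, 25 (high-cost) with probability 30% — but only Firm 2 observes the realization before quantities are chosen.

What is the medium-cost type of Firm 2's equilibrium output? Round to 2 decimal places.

18.35

Type-c best response for Firm 2: q₂(c) = (81 − c)/2 − q₁/2.
Firm 1 maximizes expected profit; its first-order condition is 81 − 2q₁ − E[q₂] − 17 = 0.
Substituting E[q₂] and solving: E[c₂] = 19.9, so q₁ = (81 − 2·17 + 19.9)/3 = 22.3.
q₂(medium-cost) = (81 − 22 − 22.3)/2 = 18.35.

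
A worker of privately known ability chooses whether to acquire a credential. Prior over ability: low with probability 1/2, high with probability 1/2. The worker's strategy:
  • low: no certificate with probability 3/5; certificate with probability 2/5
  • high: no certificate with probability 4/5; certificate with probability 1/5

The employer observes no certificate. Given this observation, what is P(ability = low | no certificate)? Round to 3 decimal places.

P(no certificate) = (1/2)·(3/5) + (1/2)·(4/5) = 7/10
P(low | no certificate) = ((1/2)·(3/5)) / (7/10) = (3/10) / (7/10) = 3/7

0.429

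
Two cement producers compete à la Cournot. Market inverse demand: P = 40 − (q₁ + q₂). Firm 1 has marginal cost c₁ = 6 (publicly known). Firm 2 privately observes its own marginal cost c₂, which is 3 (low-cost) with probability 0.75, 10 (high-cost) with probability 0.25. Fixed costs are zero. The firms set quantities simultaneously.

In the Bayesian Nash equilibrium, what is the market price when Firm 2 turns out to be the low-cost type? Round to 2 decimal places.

16.04

Firm 2 with cost c maximizes (40 − (q₁+q₂) − c)·q₂, giving q₂(c) = (40 − c − q₁)/2.
E[c₂] = 0.75·3 + 0.25·10 = 4.75
Firm 1's FOC against E[q₂] yields q₁ = (40 − 2·6 + E[c₂])/3 = (40 − 12 + 4.75)/3 = 10.9167.
q₂(low-cost) = 13.0417, so P = 40 − (10.9167 + 13.0417) = 16.0417.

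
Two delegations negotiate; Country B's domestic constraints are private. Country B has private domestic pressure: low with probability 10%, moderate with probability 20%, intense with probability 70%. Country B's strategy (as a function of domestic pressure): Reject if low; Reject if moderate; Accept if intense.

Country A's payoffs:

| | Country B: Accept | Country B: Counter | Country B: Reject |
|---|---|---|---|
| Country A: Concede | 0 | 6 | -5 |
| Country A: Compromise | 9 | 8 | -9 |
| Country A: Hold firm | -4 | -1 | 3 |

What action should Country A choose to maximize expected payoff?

E[Concede] = 0.1·(-5) + 0.2·(-5) + 0.7·(0) = -1.5
E[Compromise] = 0.1·(-9) + 0.2·(-9) + 0.7·(9) = 3.6
E[Hold firm] = 0.1·(3) + 0.2·(3) + 0.7·(-4) = -1.9
Best response: Compromise (3.6 is the largest).

Compromise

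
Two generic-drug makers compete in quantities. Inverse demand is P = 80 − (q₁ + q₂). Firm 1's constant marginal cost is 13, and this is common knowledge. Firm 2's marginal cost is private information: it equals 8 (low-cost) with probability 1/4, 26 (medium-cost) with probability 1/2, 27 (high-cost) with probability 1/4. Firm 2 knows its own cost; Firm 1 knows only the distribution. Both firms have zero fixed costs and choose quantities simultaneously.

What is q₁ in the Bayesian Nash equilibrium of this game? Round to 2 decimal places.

Firm 2 with cost c maximizes (80 − (q₁+q₂) − c)·q₂, giving q₂(c) = (80 − c − q₁)/2.
E[c₂] = 1/4·8 + 1/2·26 + 1/4·27 = 21.75
Firm 1's FOC against E[q₂] yields q₁ = (80 − 2·13 + E[c₂])/3 = (80 − 26 + 21.75)/3 = 25.25.

25.25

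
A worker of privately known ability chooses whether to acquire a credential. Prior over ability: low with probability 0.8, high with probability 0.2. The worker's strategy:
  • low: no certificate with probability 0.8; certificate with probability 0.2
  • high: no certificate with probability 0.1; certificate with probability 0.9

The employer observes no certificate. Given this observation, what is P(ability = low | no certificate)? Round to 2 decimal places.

0.97

Apply Bayes' rule using the sender's strategy as the likelihood.
P(no certificate) = 0.8·0.8 + 0.2·0.1 = 0.66
P(low | no certificate) = (0.8·0.8) / 0.66 = 0.64 / 0.66 = 0.969697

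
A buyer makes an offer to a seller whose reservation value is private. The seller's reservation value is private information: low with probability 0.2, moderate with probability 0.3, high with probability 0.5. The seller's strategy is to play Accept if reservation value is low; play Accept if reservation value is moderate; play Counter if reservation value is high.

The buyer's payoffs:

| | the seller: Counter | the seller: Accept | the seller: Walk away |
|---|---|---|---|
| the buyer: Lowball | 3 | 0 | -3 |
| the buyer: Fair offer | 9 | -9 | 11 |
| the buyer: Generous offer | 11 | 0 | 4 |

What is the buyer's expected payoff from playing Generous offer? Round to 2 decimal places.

5.50

Take the expectation over the seller's reservation value, weighting each type's action by its prior probability.
E[Generous offer] = 0.2·0 + 0.3·0 + 0.5·11 = 0 + 0 + 5.5 = 5.5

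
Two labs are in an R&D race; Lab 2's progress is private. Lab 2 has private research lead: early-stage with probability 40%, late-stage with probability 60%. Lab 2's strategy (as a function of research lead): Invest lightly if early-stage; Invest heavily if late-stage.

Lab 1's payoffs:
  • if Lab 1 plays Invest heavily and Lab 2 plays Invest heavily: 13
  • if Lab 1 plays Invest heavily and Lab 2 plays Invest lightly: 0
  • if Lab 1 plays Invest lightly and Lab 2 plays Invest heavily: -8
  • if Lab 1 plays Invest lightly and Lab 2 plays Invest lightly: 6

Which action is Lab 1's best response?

Invest heavily

Compute Lab 1's expected payoff for each action, taking the expectation over Lab 2's type.
E[Invest heavily] = 0.4·(0) + 0.6·(13) = 7.8
E[Invest lightly] = 0.4·(6) + 0.6·(-8) = -2.4
Best response: Invest heavily (7.8 is the largest).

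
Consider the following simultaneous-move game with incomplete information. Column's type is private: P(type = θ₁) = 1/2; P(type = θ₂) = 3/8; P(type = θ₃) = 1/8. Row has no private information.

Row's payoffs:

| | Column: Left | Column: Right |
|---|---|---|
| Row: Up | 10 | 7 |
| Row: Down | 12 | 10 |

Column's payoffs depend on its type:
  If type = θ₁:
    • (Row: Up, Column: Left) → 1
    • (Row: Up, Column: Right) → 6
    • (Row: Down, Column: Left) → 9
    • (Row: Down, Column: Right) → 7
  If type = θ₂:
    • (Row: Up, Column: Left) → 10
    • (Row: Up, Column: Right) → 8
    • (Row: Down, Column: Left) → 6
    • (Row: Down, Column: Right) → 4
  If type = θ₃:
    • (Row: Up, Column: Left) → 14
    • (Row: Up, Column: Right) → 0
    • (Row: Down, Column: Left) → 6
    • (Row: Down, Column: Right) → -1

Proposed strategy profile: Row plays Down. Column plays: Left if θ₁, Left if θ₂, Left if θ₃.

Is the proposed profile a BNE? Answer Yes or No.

A profile is a BNE iff every type of every player is best-responding given beliefs about the other side.
Row plays Down: E[Down] = 1/2·(12) + 3/8·(12) + 1/8·(12) = 12; E[Up] = 10. Best-responding. ✓
Column (type θ₁), facing Down: Left gives 9, Right gives 7. Proposed Left is best. ✓
Column (type θ₂), facing Down: Left gives 6, Right gives 4. Proposed Left is best. ✓
Column (type θ₃), facing Down: Left gives 6, Right gives -1. Proposed Left is best. ✓

Yes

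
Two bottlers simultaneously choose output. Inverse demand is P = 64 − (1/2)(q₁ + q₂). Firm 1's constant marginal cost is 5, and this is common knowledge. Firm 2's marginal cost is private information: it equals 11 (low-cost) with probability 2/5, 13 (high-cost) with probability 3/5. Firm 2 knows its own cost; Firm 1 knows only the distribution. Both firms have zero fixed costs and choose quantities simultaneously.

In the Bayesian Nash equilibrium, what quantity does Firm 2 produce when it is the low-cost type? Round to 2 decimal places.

Type-c best response for Firm 2: q₂(c) = (64 − c) − q₁/2.
Firm 1 maximizes expected profit; its first-order condition is 64 − q₁ − (1/2)E[q₂] − 5 = 0.
Substituting E[q₂] and solving: E[c₂] = 12.2, so q₁ = (64 − 2·5 + 12.2)/(3/2) = 44.1333.
q₂(low-cost) = (64 − 11 − (1/2)·44.1333) = 30.9333.

30.93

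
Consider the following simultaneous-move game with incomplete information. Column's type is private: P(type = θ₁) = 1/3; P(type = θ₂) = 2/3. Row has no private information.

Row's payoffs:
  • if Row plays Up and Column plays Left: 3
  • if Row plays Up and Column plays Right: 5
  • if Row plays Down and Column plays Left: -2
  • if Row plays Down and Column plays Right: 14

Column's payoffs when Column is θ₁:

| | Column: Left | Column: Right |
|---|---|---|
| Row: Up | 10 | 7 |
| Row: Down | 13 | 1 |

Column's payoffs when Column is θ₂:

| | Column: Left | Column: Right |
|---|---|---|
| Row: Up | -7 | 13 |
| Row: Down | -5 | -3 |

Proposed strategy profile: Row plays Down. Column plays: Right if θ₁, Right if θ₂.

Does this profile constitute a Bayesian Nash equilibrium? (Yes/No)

No

Row plays Down: E[Down] = 1/3·(14) + 2/3·(14) = 14; E[Up] = 5. Best-responding. ✓
Column (type θ₁), facing Down: Left gives 13, Right gives 1. Proposed Right is not best — profitable deviation exists. ✗
Column (type θ₂), facing Down: Left gives -5, Right gives -3. Proposed Right is best. ✓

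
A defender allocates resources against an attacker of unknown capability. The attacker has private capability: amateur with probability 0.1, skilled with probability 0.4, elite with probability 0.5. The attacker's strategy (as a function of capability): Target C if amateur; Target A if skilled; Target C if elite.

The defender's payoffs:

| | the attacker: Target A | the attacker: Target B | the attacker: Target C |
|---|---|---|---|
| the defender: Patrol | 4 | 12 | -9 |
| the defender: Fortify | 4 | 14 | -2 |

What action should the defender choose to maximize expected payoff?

Fortify

E[Patrol] = 0.1·(-9) + 0.4·(4) + 0.5·(-9) = -3.8
E[Fortify] = 0.1·(-2) + 0.4·(4) + 0.5·(-2) = 0.4
Best response: Fortify (0.4 is the largest).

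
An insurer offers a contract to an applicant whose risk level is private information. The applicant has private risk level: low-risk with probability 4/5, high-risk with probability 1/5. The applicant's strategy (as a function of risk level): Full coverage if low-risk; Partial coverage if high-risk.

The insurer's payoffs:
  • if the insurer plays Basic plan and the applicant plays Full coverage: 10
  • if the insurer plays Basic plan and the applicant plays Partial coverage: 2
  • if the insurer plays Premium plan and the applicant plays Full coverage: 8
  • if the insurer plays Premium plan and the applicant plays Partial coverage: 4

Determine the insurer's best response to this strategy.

E[Basic plan] = 4/5·(10) + 1/5·(2) = 42/5
E[Premium plan] = 4/5·(8) + 1/5·(4) = 36/5
Best response: Basic plan (42/5 is the largest).

Basic plan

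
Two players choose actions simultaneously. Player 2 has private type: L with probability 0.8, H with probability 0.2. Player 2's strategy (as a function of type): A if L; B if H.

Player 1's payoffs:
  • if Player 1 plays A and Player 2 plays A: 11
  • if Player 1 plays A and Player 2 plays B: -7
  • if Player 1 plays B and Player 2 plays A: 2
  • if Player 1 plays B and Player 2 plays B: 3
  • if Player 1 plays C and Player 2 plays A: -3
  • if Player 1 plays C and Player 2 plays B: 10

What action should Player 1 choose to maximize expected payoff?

A

E[A] = 0.8·(11) + 0.2·(-7) = 7.4
E[B] = 0.8·(2) + 0.2·(3) = 2.2
E[C] = 0.8·(-3) + 0.2·(10) = -0.4
Best response: A (7.4 is the largest).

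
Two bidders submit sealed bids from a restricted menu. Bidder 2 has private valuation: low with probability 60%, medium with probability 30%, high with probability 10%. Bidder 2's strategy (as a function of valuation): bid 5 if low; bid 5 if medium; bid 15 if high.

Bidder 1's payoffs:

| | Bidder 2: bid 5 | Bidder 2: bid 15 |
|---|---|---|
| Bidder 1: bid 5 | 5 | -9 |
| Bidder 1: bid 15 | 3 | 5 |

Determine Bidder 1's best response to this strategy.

Compute Bidder 1's expected payoff for each action, taking the expectation over Bidder 2's type.
E[bid 5] = 0.6·(5) + 0.3·(5) + 0.1·(-9) = 3.6
E[bid 15] = 0.6·(3) + 0.3·(3) + 0.1·(5) = 3.2
Best response: bid 5 (3.6 is the largest).

bid 5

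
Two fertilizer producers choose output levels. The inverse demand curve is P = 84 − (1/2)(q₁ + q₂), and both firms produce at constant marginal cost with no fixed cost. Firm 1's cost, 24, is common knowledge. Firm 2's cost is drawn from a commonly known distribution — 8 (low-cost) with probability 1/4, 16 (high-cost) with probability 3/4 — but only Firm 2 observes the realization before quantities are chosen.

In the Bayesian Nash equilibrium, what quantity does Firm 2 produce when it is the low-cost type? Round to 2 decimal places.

Type-c best response for Firm 2: q₂(c) = (84 − c) − q₁/2.
Firm 1 maximizes expected profit; its first-order condition is 84 − q₁ − (1/2)E[q₂] − 24 = 0.
Substituting E[q₂] and solving: E[c₂] = 14, so q₁ = (84 − 2·24 + 14)/(3/2) = 33.3333.
q₂(low-cost) = (84 − 8 − (1/2)·33.3333) = 59.3333.

59.33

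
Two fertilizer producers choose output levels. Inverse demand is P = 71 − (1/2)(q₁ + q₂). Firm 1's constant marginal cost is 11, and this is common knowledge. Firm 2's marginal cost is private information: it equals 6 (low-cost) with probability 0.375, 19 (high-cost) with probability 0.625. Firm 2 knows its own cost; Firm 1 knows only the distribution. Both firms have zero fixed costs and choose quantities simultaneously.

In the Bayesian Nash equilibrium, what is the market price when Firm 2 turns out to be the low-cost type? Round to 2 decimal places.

27.98

Firm 2 with cost c maximizes (71 − (1/2)(q₁+q₂) − c)·q₂, giving q₂(c) = (71 − c − (1/2)q₁).
E[c₂] = 0.375·6 + 0.625·19 = 14.125
Firm 1's FOC against E[q₂] yields q₁ = (71 − 2·11 + E[c₂])/(3/2) = (71 − 22 + 14.125)/(3/2) = 42.0833.
q₂(low-cost) = 43.9583, so P = 71 − (1/2)·(42.0833 + 43.9583) = 27.9792.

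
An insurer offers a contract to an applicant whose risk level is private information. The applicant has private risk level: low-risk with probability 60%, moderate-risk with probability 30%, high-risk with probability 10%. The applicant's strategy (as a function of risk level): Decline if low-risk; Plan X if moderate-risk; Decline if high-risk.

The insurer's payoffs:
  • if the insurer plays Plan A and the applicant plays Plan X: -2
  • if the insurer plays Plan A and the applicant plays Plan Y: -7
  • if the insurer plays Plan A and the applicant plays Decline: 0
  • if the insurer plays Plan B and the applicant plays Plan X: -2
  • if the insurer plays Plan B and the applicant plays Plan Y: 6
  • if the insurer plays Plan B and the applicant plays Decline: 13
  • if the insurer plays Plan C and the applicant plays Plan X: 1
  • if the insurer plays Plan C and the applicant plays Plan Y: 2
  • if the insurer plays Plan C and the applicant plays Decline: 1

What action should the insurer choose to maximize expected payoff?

Plan B

E[Plan A] = 0.6·(0) + 0.3·(-2) + 0.1·(0) = -0.6
E[Plan B] = 0.6·(13) + 0.3·(-2) + 0.1·(13) = 8.5
E[Plan C] = 0.6·(1) + 0.3·(1) + 0.1·(1) = 1
Best response: Plan B (8.5 is the largest).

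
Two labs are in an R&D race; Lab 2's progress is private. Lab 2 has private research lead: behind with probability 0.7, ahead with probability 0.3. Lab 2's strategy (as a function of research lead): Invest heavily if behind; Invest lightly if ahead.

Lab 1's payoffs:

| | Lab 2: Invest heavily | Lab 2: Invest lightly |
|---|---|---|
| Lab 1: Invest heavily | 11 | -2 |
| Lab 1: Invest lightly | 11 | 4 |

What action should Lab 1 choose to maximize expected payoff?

Invest lightly

E[Invest heavily] = 0.7·(11) + 0.3·(-2) = 7.1
E[Invest lightly] = 0.7·(11) + 0.3·(4) = 8.9
Best response: Invest lightly (8.9 is the largest).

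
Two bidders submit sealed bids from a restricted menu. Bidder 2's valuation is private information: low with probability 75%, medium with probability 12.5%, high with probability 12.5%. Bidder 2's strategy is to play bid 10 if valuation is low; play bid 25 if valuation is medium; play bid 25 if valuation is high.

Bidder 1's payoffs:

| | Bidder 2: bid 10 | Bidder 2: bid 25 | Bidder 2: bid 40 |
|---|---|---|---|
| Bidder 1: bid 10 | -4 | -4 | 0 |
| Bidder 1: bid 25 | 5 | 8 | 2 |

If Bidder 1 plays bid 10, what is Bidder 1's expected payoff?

E[bid 10] = 0.75·(-4) + 0.125·(-4) + 0.125·(-4) = (-3) + (-0.5) + (-0.5) = -4

-4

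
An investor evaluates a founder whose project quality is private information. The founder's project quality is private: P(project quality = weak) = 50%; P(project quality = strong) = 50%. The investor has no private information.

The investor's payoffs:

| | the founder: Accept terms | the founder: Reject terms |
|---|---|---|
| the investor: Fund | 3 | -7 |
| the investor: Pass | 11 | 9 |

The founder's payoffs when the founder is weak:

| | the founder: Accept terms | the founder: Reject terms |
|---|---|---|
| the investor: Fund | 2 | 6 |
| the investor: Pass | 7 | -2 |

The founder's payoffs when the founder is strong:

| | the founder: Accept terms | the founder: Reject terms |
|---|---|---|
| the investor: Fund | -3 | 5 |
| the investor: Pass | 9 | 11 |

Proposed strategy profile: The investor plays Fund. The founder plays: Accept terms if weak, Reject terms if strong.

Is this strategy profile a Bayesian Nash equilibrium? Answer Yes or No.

The investor plays Fund: E[Fund] = 0.5·(3) + 0.5·(-7) = -2; E[Pass] = 10. Not best-responding. ✗
The founder (project quality weak), facing Fund: Accept terms gives 2, Reject terms gives 6. Proposed Accept terms is not best — profitable deviation exists. ✗
The founder (project quality strong), facing Fund: Accept terms gives -3, Reject terms gives 5. Proposed Reject terms is best. ✓

No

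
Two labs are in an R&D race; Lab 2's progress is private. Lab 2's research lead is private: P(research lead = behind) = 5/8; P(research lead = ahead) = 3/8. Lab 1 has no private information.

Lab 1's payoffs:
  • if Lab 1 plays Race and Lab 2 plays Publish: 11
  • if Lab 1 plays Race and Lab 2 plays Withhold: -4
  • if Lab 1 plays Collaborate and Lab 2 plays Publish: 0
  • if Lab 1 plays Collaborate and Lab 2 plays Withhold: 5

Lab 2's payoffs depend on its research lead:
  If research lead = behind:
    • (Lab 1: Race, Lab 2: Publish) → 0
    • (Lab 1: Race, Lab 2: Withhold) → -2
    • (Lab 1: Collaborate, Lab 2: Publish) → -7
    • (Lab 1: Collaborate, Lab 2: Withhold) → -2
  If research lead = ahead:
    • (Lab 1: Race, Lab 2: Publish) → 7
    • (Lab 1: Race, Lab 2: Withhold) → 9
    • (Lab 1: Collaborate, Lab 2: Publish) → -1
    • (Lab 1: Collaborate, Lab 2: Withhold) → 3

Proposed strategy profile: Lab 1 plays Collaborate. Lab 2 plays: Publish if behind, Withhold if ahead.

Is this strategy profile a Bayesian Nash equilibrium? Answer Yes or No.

Lab 1 plays Collaborate: E[Collaborate] = 5/8·(0) + 3/8·(5) = 15/8; E[Race] = 43/8. Not best-responding. ✗
Lab 2 (research lead behind), facing Collaborate: Publish gives -7, Withhold gives -2. Proposed Publish is not best — profitable deviation exists. ✗
Lab 2 (research lead ahead), facing Collaborate: Publish gives -1, Withhold gives 3. Proposed Withhold is best. ✓

No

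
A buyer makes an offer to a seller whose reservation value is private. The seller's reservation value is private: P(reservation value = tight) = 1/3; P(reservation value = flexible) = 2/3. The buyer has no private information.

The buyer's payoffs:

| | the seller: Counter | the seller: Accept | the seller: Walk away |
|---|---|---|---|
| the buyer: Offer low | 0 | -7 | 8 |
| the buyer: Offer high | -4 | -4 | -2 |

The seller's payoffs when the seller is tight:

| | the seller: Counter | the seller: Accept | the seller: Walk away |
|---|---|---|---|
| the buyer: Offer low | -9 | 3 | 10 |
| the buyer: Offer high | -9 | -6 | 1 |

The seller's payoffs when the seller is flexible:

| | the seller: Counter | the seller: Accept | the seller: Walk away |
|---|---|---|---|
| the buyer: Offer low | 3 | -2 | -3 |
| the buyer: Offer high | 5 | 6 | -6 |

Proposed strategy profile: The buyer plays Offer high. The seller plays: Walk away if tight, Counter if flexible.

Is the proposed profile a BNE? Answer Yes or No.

No

A profile is a BNE iff every type of every player is best-responding given beliefs about the other side.
The buyer plays Offer high: E[Offer high] = 1/3·(-2) + 2/3·(-4) = -10/3; E[Offer low] = 8/3. Not best-responding. ✗
The seller (reservation value tight), facing Offer high: Counter gives -9, Accept gives -6, Walk away gives 1. Proposed Walk away is best. ✓
The seller (reservation value flexible), facing Offer high: Counter gives 5, Accept gives 6, Walk away gives -6. Proposed Counter is not best — profitable deviation exists. ✗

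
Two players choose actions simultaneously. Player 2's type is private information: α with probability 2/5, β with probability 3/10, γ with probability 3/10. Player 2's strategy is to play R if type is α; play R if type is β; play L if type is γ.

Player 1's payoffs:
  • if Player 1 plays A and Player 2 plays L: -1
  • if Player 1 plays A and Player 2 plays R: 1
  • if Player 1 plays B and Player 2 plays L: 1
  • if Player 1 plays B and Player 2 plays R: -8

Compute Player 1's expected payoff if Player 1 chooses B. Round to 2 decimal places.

E[B] = 2/5·(-8) + 3/10·(-8) + 3/10·1 = (-16/5) + (-12/5) + 3/10 = -53/10

-5.30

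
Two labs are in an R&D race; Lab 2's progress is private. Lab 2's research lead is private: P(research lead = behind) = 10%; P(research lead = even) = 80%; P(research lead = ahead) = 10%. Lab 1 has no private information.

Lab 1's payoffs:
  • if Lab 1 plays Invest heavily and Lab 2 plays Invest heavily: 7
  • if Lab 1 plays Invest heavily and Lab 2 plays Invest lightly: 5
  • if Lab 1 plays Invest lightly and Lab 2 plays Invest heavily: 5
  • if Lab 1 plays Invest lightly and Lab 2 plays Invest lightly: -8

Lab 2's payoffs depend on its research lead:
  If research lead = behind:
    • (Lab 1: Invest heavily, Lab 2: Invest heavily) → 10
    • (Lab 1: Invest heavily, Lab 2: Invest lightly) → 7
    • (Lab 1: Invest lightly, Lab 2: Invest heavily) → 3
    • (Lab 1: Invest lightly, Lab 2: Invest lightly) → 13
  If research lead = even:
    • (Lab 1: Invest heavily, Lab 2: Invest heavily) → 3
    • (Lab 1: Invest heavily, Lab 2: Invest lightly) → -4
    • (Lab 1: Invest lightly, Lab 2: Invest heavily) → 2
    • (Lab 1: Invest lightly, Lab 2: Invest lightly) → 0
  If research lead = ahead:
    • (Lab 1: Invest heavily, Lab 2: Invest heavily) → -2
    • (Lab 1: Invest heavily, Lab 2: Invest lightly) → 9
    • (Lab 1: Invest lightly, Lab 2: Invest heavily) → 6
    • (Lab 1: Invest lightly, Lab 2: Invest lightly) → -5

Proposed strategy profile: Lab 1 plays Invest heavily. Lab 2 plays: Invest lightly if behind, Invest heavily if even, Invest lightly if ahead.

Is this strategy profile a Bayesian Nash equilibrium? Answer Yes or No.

No

Lab 1 plays Invest heavily: E[Invest heavily] = 0.1·(5) + 0.8·(7) + 0.1·(5) = 6.6; E[Invest lightly] = 2.4. Best-responding. ✓
Lab 2 (research lead behind), facing Invest heavily: Invest heavily gives 10, Invest lightly gives 7. Proposed Invest lightly is not best — profitable deviation exists. ✗
Lab 2 (research lead even), facing Invest heavily: Invest heavily gives 3, Invest lightly gives -4. Proposed Invest heavily is best. ✓
Lab 2 (research lead ahead), facing Invest heavily: Invest heavily gives -2, Invest lightly gives 9. Proposed Invest lightly is best. ✓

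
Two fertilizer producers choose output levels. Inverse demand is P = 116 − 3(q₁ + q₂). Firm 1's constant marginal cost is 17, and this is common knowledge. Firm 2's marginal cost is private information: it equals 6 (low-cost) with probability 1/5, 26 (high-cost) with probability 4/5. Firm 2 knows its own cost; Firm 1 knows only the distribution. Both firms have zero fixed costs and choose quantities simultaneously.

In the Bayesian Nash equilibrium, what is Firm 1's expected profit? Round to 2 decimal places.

400.59

Type-c best response for Firm 2: q₂(c) = (116 − c)/6 − q₁/2.
Firm 1 maximizes expected profit; its first-order condition is 116 − 6q₁ − 3E[q₂] − 17 = 0.
Substituting E[q₂] and solving: E[c₂] = 22, so q₁ = (116 − 2·17 + 22)/9 = 11.5556.
E[P] = 116 − 3·(q₁ + E[q₂]) = 51.6667; Firm 1's expected profit = (E[P] − 17)·q₁ = (51.6667 − 17)·11.5556 = 400.593.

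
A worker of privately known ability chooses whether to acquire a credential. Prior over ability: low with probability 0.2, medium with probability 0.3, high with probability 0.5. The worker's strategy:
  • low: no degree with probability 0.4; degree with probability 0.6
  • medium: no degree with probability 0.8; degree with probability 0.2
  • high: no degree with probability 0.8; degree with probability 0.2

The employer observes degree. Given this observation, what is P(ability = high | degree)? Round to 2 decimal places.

0.36

P(degree) = 0.2·0.6 + 0.3·0.2 + 0.5·0.2 = 0.28
P(high | degree) = (0.5·0.2) / 0.28 = 0.1 / 0.28 = 0.357143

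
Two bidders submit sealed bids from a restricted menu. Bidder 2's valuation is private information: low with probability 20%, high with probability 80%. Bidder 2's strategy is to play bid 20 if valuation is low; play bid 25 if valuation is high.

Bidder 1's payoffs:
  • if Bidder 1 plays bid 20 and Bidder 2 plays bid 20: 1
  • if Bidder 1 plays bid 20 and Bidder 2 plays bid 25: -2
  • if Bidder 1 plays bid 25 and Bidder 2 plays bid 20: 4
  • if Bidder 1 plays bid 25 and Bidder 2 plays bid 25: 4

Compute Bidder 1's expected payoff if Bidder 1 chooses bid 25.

4

E[bid 25] = 0.2·4 + 0.8·4 = 0.8 + 3.2 = 4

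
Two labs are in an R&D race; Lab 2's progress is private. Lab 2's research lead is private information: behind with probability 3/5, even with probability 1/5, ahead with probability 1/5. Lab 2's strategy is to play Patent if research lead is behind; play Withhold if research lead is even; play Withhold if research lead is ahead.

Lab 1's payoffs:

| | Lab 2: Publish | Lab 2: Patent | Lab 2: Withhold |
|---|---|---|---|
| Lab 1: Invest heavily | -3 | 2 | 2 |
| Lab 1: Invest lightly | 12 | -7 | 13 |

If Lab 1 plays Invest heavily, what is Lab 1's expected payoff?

E[Invest heavily] = 3/5·2 + 1/5·2 + 1/5·2 = 6/5 + 2/5 + 2/5 = 2

2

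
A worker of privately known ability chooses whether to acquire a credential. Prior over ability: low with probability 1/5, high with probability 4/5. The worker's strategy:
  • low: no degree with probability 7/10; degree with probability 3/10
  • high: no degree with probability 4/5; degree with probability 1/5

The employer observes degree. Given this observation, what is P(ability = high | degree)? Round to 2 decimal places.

P(degree) = (1/5)·(3/10) + (4/5)·(1/5) = 11/50
P(high | degree) = ((4/5)·(1/5)) / (11/50) = (4/25) / (11/50) = 8/11

0.73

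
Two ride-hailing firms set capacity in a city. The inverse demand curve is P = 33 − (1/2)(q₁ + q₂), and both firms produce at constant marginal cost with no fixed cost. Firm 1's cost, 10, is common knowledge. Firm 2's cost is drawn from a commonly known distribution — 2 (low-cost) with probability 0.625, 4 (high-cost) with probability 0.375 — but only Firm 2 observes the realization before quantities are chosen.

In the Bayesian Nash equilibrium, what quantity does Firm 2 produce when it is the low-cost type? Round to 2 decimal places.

25.75

Type-c best response for Firm 2: q₂(c) = (33 − c) − q₁/2.
Firm 1 maximizes expected profit; its first-order condition is 33 − q₁ − (1/2)E[q₂] − 10 = 0.
Substituting E[q₂] and solving: E[c₂] = 2.75, so q₁ = (33 − 2·10 + 2.75)/(3/2) = 10.5.
q₂(low-cost) = (33 − 2 − (1/2)·10.5) = 25.75.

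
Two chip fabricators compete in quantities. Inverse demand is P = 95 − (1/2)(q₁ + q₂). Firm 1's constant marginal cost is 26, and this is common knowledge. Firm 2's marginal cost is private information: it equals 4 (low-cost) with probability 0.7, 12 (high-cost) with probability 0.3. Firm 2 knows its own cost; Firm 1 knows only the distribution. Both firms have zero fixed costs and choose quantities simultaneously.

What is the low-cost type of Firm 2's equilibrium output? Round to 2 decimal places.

74.53

Type-c best response for Firm 2: q₂(c) = (95 − c) − q₁/2.
Firm 1 maximizes expected profit; its first-order condition is 95 − q₁ − (1/2)E[q₂] − 26 = 0.
Substituting E[q₂] and solving: E[c₂] = 6.4, so q₁ = (95 − 2·26 + 6.4)/(3/2) = 32.9333.
q₂(low-cost) = (95 − 4 − (1/2)·32.9333) = 74.5333.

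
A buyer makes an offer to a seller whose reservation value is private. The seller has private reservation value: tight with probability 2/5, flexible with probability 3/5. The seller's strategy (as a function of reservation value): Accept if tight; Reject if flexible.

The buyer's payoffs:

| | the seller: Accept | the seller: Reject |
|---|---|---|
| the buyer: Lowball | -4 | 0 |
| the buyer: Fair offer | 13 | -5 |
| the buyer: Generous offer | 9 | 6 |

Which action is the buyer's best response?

Generous offer

E[Lowball] = 2/5·(-4) + 3/5·(0) = -8/5
E[Fair offer] = 2/5·(13) + 3/5·(-5) = 11/5
E[Generous offer] = 2/5·(9) + 3/5·(6) = 36/5
Best response: Generous offer (36/5 is the largest).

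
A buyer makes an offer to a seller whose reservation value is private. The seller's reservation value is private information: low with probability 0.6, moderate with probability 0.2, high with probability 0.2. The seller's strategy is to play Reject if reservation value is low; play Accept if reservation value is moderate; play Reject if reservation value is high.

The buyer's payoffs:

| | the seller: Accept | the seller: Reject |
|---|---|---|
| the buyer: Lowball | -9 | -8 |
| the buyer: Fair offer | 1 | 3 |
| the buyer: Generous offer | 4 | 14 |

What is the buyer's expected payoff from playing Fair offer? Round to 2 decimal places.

Take the expectation over the seller's reservation value, weighting each type's action by its prior probability.
E[Fair offer] = 0.6·3 + 0.2·1 + 0.2·3 = 1.8 + 0.2 + 0.6 = 2.6

2.60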